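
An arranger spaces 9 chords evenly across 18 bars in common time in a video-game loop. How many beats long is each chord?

18 bars × 4 beats/bar = 72 beats total.
72 beats ÷ 9 chords = 8 beats per chord.

8 beats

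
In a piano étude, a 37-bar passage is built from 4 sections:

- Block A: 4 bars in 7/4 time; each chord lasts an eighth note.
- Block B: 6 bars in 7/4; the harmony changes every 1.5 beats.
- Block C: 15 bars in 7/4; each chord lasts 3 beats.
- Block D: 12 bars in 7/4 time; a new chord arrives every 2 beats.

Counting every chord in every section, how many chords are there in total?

A: 4·7 = 28 beats, 28/0.5 = 56 chords.
B: 6·7 = 42 beats, 42/1.5 = 28 chords.
C: 15·7 = 105 beats, 105/3 = 35 chords.
D: 12·7 = 84 beats, 84/2 = 42 chords.
Total: 56 + 28 + 35 + 42 = 161.

161 chords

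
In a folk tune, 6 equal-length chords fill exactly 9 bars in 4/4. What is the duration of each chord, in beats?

9 bars × 4 beats/bar = 36 beats total.
36 beats ÷ 6 chords = 6 beats per chord.

6 beats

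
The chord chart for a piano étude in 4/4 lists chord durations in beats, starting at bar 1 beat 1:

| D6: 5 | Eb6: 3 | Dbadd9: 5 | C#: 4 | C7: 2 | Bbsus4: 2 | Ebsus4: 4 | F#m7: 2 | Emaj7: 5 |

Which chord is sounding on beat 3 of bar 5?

C7

Beat 3 of bar 5 is beat (5−1)×4 + 3 = 19 overall.
Running totals: D6 ends at 5, Eb6 ends at 8, Dbadd9 ends at 13, C# ends at 17, C7 ends at 19.
Beat 19 falls within C7.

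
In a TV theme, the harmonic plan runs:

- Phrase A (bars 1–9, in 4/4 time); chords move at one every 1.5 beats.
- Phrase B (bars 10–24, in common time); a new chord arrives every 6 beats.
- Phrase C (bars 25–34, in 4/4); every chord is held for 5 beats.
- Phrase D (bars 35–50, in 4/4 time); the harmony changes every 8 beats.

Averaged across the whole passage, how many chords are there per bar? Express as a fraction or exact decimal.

A: 9 bars of 4 beats is 36 beats; at 1.5 beats each that's 24 chords.
B: 15 bars of 4 beats is 60 beats; at 6 beats each that's 10 chords.
C: 10 bars of 4 beats is 40 beats; at 5 beats each that's 8 chords.
D: 16 bars of 4 beats is 64 beats; at 8 beats each that's 8 chords.
Overall: 50 chords over 50 bars → 50/50 = 1 chords per bar.

1 chords per bar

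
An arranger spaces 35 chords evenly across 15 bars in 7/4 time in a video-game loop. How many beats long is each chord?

15 bars × 7 beats/bar = 105 beats total.
105 beats ÷ 35 chords = 3 beats per chord.
(That is a dotted half note.)

3 beats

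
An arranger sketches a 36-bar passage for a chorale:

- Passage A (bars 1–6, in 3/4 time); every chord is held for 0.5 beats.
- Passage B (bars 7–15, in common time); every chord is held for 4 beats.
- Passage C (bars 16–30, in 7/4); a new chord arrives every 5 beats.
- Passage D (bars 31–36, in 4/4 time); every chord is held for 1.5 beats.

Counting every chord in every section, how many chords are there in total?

82 chords

A has 18 beats and chords last 0.5 each, so 36 chords.
B has 36 beats and chords last 4 each, so 9 chords.
C has 105 beats and chords last 5 each, so 21 chords.
D has 24 beats and chords last 1.5 each, so 16 chords.
Total: 36 + 9 + 21 + 16 = 82.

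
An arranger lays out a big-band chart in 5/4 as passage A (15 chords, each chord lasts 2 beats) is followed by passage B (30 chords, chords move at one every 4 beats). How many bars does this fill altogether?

A: 15 × 2 = 30 beats = 6 bars.
B: 30 × 4 = 120 beats = 24 bars.
Total: 6 + 24 = 30 bars.

30 bars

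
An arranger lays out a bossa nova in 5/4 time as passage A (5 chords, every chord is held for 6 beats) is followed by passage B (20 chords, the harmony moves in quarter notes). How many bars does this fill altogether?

10 bars

A: 5 × 6 = 30 beats = 6 bars.
B: 20 × 1 = 20 beats = 4 bars.
Total: 6 + 4 = 10 bars.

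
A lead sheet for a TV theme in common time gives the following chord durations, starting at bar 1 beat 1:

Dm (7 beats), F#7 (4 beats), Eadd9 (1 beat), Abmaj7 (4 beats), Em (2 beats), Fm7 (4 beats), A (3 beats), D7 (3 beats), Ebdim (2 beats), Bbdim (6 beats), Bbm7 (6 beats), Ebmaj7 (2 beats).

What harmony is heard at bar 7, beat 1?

A

Beat 1 of bar 7 is beat (7−1)×4 + 1 = 25 overall.
Running totals: Dm ends at 7, F#7 ends at 11, Eadd9 ends at 12, Abmaj7 ends at 16, Em ends at 18, Fm7 ends at 22, A ends at 25.
Beat 25 falls within A.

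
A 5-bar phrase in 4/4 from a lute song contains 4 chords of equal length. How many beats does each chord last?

5 bars × 4 beats/bar = 20 beats total.
20 beats ÷ 4 chords = 5 beats per chord.

5 beats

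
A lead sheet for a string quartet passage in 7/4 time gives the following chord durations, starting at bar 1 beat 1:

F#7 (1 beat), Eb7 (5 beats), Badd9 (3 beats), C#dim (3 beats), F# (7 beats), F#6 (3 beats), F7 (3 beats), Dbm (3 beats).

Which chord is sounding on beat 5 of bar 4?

Dbm

Beat 5 of bar 4 is beat (4−1)×7 + 5 = 26 overall.
Running totals: F#7 ends at 1, Eb7 ends at 6, Badd9 ends at 9, C#dim ends at 12, F# ends at 19, F#6 ends at 22, F7 ends at 25, Dbm ends at 28.
Beat 26 falls within Dbm.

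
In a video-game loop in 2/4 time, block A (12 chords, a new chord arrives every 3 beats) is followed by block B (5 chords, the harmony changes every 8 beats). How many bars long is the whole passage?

38 bars

A: 12 × 3 = 36 beats = 18 bars.
B: 5 × 8 = 40 beats = 20 bars.
Total: 18 + 20 = 38 bars.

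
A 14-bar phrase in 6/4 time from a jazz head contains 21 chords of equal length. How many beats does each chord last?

14 bars × 6 beats/bar = 84 beats total.
84 beats ÷ 21 chords = 4 beats per chord.
(That is a whole note.)

4 beats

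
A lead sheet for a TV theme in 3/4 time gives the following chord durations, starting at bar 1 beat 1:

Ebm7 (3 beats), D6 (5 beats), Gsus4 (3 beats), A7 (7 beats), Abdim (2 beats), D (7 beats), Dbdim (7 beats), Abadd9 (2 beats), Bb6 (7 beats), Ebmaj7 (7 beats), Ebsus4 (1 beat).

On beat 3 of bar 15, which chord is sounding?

Beat 3 of bar 15 is beat (15−1)×3 + 3 = 45 overall.
Running totals: Ebm7 ends at 3, D6 ends at 8, Gsus4 ends at 11, A7 ends at 18, Abdim ends at 20, D ends at 27, Dbdim ends at 34, Abadd9 ends at 36, Bb6 ends at 43, Ebmaj7 ends at 50.
Beat 45 falls within Ebmaj7.

Ebmaj7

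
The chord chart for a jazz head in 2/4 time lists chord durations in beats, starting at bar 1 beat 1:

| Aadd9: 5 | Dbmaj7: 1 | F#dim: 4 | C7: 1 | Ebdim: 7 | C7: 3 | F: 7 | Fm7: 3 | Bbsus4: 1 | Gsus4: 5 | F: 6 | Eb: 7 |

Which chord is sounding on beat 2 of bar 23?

Eb

Beat 2 of bar 23 is beat (23−1)×2 + 2 = 46 overall.
Running totals: Aadd9 ends at 5, Dbmaj7 ends at 6, F#dim ends at 10, C7 ends at 11, Ebdim ends at 18, C7 ends at 21, F ends at 28, Fm7 ends at 31, Bbsus4 ends at 32, Gsus4 ends at 37, F ends at 43, Eb ends at 50.
Beat 46 falls within Eb.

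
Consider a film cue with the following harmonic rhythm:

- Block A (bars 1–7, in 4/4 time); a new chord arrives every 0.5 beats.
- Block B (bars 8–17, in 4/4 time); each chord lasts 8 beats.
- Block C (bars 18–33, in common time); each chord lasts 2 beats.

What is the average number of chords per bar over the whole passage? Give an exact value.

31/11 chords per bar

A: 7 × 4 = 28 beats ÷ 0.5 = 56 chords.
B: 10 × 4 = 40 beats ÷ 8 = 5 chords.
C: 16 × 4 = 64 beats ÷ 2 = 32 chords.
Overall: 93 chords over 33 bars → 93/33 = 31/11 chords per bar.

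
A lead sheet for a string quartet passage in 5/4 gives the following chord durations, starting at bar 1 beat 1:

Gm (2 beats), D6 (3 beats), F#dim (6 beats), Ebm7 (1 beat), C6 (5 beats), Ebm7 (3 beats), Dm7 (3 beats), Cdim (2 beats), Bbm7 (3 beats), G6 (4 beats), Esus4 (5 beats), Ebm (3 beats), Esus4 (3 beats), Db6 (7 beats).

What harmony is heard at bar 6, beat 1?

Bbm7

Beat 1 of bar 6 is beat (6−1)×5 + 1 = 26 overall.
Running totals: Gm ends at 2, D6 ends at 5, F#dim ends at 11, Ebm7 ends at 12, C6 ends at 17, Ebm7 ends at 20, Dm7 ends at 23, Cdim ends at 25, Bbm7 ends at 28.
Beat 26 falls within Bbm7.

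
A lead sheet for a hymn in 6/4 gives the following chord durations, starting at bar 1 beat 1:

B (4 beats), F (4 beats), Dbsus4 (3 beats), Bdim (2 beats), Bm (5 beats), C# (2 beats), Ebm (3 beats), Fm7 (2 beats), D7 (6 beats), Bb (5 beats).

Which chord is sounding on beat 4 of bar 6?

Bb

Beat 4 of bar 6 is beat (6−1)×6 + 4 = 34 overall.
Running totals: B ends at 4, F ends at 8, Dbsus4 ends at 11, Bdim ends at 13, Bm ends at 18, C# ends at 20, Ebm ends at 23, Fm7 ends at 25, D7 ends at 31, Bb ends at 36.
Beat 34 falls within Bb.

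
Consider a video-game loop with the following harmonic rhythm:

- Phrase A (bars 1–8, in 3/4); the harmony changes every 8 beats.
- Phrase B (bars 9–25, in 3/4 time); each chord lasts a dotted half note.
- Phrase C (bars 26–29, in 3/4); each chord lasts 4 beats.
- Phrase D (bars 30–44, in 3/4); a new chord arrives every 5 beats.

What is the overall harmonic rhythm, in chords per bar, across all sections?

8/11 chords per bar

A: 8 × 3 = 24 beats ÷ 8 = 3 chords.
B: 17 × 3 = 51 beats ÷ 3 = 17 chords.
C: 4 × 3 = 12 beats ÷ 4 = 3 chords.
D: 15 × 3 = 45 beats ÷ 5 = 9 chords.
Overall: 32 chords over 44 bars → 32/44 = 8/11 chords per bar.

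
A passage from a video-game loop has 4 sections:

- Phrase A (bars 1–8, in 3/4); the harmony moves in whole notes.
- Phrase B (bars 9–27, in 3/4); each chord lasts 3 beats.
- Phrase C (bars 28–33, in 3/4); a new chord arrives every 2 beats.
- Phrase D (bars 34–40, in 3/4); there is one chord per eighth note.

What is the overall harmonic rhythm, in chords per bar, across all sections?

A: 8 × 3 = 24 beats ÷ 4 = 6 chords.
B: 19 × 3 = 57 beats ÷ 3 = 19 chords.
C: 6 × 3 = 18 beats ÷ 2 = 9 chords.
D: 7 × 3 = 21 beats ÷ 0.5 = 42 chords.
Overall: 76 chords over 40 bars → 76/40 = 1.9 chords per bar.

1.9 chords per bar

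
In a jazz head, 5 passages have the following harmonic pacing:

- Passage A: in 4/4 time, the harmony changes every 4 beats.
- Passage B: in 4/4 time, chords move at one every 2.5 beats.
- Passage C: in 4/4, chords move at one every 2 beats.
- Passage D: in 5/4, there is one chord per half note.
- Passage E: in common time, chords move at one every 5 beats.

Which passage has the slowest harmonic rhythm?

A: 4/4 = 1 chord/bar.
B: 4/2.5 = 1.6 chords/bar.
C: 4/2 = 2 chords/bar.
D: 5/2 = 2.5 chords/bar.
E: 4/5 = 0.8 chords/bar.
Slowest is E at 0.8 chords/bar.

Passage E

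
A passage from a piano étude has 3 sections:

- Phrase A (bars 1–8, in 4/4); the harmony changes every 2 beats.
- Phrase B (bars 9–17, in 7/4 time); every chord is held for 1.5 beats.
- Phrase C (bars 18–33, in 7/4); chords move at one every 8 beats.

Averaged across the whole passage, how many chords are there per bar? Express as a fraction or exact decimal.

24/11 chords per bar

A: 8 × 4 = 32 beats ÷ 2 = 16 chords.
B: 9 × 7 = 63 beats ÷ 1.5 = 42 chords.
C: 16 × 7 = 112 beats ÷ 8 = 14 chords.
Overall: 72 chords over 33 bars → 72/33 = 24/11 chords per bar.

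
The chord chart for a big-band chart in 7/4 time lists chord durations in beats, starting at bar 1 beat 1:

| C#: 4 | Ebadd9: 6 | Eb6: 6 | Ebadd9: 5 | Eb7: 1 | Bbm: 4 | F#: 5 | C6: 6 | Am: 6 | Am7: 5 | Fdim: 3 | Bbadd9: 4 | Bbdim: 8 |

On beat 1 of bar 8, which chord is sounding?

Beat 1 of bar 8 is beat (8−1)×7 + 1 = 50 overall.
Running totals: C# ends at 4, Ebadd9 ends at 10, Eb6 ends at 16, Ebadd9 ends at 21, Eb7 ends at 22, Bbm ends at 26, F# ends at 31, C6 ends at 37, Am ends at 43, Am7 ends at 48, Fdim ends at 51.
Beat 50 falls within Fdim.

Fdim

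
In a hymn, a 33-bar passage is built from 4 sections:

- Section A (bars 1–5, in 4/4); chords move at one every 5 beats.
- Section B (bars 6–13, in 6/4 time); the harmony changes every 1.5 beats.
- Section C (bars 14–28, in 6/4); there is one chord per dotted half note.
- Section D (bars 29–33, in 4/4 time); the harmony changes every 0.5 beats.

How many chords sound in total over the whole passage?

A: 5·4 = 20 beats, 20/5 = 4 chords.
B: 8·6 = 48 beats, 48/1.5 = 32 chords.
C: 15·6 = 90 beats, 90/3 = 30 chords.
D: 5·4 = 20 beats, 20/0.5 = 40 chords.
Total: 4 + 32 + 30 + 40 = 106.

106 chords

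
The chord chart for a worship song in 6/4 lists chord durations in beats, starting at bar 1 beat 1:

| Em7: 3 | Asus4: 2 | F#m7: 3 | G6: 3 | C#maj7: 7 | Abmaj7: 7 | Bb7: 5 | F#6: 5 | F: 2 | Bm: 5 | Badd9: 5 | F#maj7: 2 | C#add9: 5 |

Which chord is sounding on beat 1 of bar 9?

Beat 1 of bar 9 is beat (9−1)×6 + 1 = 49 overall.
Running totals: Em7 ends at 3, Asus4 ends at 5, F#m7 ends at 8, G6 ends at 11, C#maj7 ends at 18, Abmaj7 ends at 25, Bb7 ends at 30, F#6 ends at 35, F ends at 37, Bm ends at 42, Badd9 ends at 47, F#maj7 ends at 49.
Beat 49 falls within F#maj7.

F#maj7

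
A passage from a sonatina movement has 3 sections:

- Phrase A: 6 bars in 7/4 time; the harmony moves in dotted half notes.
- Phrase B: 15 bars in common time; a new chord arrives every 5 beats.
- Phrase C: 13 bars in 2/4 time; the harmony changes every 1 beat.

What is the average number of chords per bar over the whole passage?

A: 6 bars of 7 beats is 42 beats; at 3 beats each that's 14 chords.
B: 15 bars of 4 beats is 60 beats; at 5 beats each that's 12 chords.
C: 13 bars of 2 beats is 26 beats; at 1 beat each that's 26 chords.
Overall: 52 chords over 34 bars → 52/34 = 26/17 chords per bar.

26/17 chords per bar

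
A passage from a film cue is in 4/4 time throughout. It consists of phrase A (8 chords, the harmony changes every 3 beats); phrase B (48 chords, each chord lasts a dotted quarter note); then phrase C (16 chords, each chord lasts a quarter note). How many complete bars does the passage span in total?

28 bars

A: 8 × 3 = 24 beats = 6 bars.
B: 48 × 1.5 = 72 beats = 18 bars.
C: 16 × 1 = 16 beats = 4 bars.
Total: 6 + 18 + 4 = 28 bars.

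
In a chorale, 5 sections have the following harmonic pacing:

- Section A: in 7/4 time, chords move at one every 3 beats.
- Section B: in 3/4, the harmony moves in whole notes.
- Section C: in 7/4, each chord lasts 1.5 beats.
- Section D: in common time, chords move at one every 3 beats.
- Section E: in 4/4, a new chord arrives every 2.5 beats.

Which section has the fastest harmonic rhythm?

Section C

A: 7 beats/bar ÷ 3 beats/chord = 7/3 chords/bar.
B: 3 beats/bar ÷ 4 beats/chord = 0.75 chords/bar.
C: 7 beats/bar ÷ 1.5 beats/chord = 14/3 chords/bar.
D: 4 beats/bar ÷ 3 beats/chord = 4/3 chords/bar.
E: 4 beats/bar ÷ 2.5 beats/chord = 1.6 chords/bar.
Fastest is C at 14/3 chords/bar.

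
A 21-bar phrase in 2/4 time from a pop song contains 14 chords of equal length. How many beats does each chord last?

21 bars × 2 beats/bar = 42 beats total.
42 beats ÷ 14 chords = 3 beats per chord.
(That is a dotted half note.)

3 beats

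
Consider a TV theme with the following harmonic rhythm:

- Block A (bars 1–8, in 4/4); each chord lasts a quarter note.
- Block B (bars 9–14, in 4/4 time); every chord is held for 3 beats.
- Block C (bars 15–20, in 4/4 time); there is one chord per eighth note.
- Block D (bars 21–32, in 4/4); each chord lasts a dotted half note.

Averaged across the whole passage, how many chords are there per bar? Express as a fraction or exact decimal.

A: 8 bars of 4 beats is 32 beats; at 1 beat each that's 32 chords.
B: 6 bars of 4 beats is 24 beats; at 3 beats each that's 8 chords.
C: 6 bars of 4 beats is 24 beats; at 0.5 beats each that's 48 chords.
D: 12 bars of 4 beats is 48 beats; at 3 beats each that's 16 chords.
Overall: 104 chords over 32 bars → 104/32 = 3.25 chords per bar.

3.25 chords per bar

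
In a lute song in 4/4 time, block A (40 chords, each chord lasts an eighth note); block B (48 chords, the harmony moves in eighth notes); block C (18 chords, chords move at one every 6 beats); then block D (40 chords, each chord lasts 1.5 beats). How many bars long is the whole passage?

53 bars

A: 40 × 0.5 = 20 beats = 5 bars.
B: 48 × 0.5 = 24 beats = 6 bars.
C: 18 × 6 = 108 beats = 27 bars.
D: 40 × 1.5 = 60 beats = 15 bars.
Total: 5 + 6 + 27 + 15 = 53 bars.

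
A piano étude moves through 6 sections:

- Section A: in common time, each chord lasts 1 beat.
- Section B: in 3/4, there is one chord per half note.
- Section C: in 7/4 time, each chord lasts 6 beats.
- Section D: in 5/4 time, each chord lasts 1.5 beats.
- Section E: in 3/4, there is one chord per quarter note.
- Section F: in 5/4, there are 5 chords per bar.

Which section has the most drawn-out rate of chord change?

A: 4/1 = 4 chords/bar.
B: 3/2 = 1.5 chords/bar.
C: 7/6 = 7/6 chords/bar.
D: 5/1.5 = 10/3 chords/bar.
E: 3/1 = 3 chords/bar.
F: 5/1 = 5 chords/bar.
Slowest is C at 7/6 chords/bar.

Section C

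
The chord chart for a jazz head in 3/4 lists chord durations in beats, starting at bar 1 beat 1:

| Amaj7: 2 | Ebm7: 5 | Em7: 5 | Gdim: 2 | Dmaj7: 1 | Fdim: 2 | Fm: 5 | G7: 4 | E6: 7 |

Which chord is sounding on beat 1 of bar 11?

Beat 1 of bar 11 is beat (11−1)×3 + 1 = 31 overall.
Running totals: Amaj7 ends at 2, Ebm7 ends at 7, Em7 ends at 12, Gdim ends at 14, Dmaj7 ends at 15, Fdim ends at 17, Fm ends at 22, G7 ends at 26, E6 ends at 33.
Beat 31 falls within E6.

E6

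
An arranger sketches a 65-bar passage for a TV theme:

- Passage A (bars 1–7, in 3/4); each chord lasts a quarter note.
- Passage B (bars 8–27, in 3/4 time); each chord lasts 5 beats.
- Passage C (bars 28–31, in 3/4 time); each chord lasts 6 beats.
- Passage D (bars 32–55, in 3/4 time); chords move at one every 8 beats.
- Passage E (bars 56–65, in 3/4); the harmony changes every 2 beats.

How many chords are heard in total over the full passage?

59 chords

A: 7 bars × 3 beats = 21 beats; 1 beat/chord → 21 chords.
B: 20 bars × 3 beats = 60 beats; 5 beats/chord → 12 chords.
C: 4 bars × 3 beats = 12 beats; 6 beats/chord → 2 chords.
D: 24 bars × 3 beats = 72 beats; 8 beats/chord → 9 chords.
E: 10 bars × 3 beats = 30 beats; 2 beats/chord → 15 chords.
Total: 21 + 12 + 2 + 9 + 15 = 59.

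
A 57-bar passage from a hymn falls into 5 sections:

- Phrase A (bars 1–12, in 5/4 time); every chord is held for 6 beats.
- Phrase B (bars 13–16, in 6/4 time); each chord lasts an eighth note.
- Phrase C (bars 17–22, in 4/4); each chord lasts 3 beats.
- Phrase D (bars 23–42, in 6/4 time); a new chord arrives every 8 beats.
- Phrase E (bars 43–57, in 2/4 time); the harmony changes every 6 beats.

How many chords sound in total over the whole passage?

86 chords

A has 60 beats and chords last 6 each, so 10 chords.
B has 24 beats and chords last 0.5 each, so 48 chords.
C has 24 beats and chords last 3 each, so 8 chords.
D has 120 beats and chords last 8 each, so 15 chords.
E has 30 beats and chords last 6 each, so 5 chords.
Total: 10 + 48 + 8 + 15 + 5 = 86.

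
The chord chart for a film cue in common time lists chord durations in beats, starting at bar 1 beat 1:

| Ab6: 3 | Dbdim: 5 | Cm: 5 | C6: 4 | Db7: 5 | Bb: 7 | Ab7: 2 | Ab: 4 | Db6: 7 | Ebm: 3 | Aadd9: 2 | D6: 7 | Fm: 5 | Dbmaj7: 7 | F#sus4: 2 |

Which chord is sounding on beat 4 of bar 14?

Beat 4 of bar 14 is beat (14−1)×4 + 4 = 56 overall.
Running totals: Ab6 ends at 3, Dbdim ends at 8, Cm ends at 13, C6 ends at 17, Db7 ends at 22, Bb ends at 29, Ab7 ends at 31, Ab ends at 35, Db6 ends at 42, Ebm ends at 45, Aadd9 ends at 47, D6 ends at 54, Fm ends at 59.
Beat 56 falls within Fm.

Fm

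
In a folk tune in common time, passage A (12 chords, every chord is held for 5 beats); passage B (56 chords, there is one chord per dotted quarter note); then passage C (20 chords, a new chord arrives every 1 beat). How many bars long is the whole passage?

A: 12 × 5 = 60 beats = 15 bars.
B: 56 × 1.5 = 84 beats = 21 bars.
C: 20 × 1 = 20 beats = 5 bars.
Total: 15 + 21 + 5 = 41 bars.

41 bars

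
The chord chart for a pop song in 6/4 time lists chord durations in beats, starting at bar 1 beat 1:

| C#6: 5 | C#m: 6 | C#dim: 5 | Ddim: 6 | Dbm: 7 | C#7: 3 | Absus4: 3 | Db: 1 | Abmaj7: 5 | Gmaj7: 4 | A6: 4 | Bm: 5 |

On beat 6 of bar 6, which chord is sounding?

Db

Beat 6 of bar 6 is beat (6−1)×6 + 6 = 36 overall.
Running totals: C#6 ends at 5, C#m ends at 11, C#dim ends at 16, Ddim ends at 22, Dbm ends at 29, C#7 ends at 32, Absus4 ends at 35, Db ends at 36.
Beat 36 falls within Db.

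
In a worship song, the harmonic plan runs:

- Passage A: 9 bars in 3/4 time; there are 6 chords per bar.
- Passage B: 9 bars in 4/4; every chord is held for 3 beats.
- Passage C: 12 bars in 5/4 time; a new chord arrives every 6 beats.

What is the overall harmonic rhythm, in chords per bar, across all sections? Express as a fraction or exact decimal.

38/15 chords per bar

A: 9 × 3 = 27 beats ÷ 0.5 = 54 chords.
B: 9 × 4 = 36 beats ÷ 3 = 12 chords.
C: 12 × 5 = 60 beats ÷ 6 = 10 chords.
Overall: 76 chords over 30 bars → 76/30 = 38/15 chords per bar.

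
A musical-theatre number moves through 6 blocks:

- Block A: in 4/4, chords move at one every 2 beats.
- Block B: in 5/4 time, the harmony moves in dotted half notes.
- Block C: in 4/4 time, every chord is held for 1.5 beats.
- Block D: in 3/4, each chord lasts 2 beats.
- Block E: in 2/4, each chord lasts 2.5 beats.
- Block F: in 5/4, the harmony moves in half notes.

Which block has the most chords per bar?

Block C

A: 4/2 = 2 chords/bar.
B: 5/3 = 5/3 chords/bar.
C: 4/1.5 = 8/3 chords/bar.
D: 3/2 = 1.5 chords/bar.
E: 2/2.5 = 0.8 chords/bar.
F: 5/2 = 2.5 chords/bar.
Fastest is C at 8/3 chords/bar.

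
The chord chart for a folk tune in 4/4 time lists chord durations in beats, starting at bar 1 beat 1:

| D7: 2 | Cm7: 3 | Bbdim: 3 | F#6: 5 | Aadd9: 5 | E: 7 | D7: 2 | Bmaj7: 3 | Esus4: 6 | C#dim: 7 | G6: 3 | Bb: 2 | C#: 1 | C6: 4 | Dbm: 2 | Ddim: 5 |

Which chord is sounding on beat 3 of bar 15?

Beat 3 of bar 15 is beat (15−1)×4 + 3 = 59 overall.
Running totals: D7 ends at 2, Cm7 ends at 5, Bbdim ends at 8, F#6 ends at 13, Aadd9 ends at 18, E ends at 25, D7 ends at 27, Bmaj7 ends at 30, Esus4 ends at 36, C#dim ends at 43, G6 ends at 46, Bb ends at 48, C# ends at 49, C6 ends at 53, Dbm ends at 55, Ddim ends at 60.
Beat 59 falls within Ddim.

Ddim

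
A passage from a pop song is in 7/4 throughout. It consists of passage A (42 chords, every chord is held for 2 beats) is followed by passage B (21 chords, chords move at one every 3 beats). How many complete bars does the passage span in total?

21 bars

A: 42 × 2 = 84 beats = 12 bars.
B: 21 × 3 = 63 beats = 9 bars.
Total: 12 + 9 = 21 bars.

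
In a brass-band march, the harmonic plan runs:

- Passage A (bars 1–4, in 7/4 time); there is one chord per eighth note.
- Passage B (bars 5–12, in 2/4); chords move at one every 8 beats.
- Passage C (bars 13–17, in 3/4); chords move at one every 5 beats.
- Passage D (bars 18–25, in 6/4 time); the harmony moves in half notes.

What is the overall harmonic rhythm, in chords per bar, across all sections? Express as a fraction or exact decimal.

3.4 chords per bar

A: 4 bars of 7 beats is 28 beats; at 0.5 beats each that's 56 chords.
B: 8 bars of 2 beats is 16 beats; at 8 beats each that's 2 chords.
C: 5 bars of 3 beats is 15 beats; at 5 beats each that's 3 chords.
D: 8 bars of 6 beats is 48 beats; at 2 beats each that's 24 chords.
Overall: 85 chords over 25 bars → 85/25 = 3.4 chords per bar.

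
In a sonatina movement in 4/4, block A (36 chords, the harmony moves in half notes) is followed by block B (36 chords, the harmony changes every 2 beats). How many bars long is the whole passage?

A: 36 × 2 = 72 beats = 18 bars.
B: 36 × 2 = 72 beats = 18 bars.
Total: 18 + 18 = 36 bars.

36 bars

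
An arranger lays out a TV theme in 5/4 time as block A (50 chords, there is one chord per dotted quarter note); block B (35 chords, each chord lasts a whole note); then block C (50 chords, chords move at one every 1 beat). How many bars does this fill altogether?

53 bars

A: 50 × 1.5 = 75 beats = 15 bars.
B: 35 × 4 = 140 beats = 28 bars.
C: 50 × 1 = 50 beats = 10 bars.
Total: 15 + 28 + 10 = 53 bars.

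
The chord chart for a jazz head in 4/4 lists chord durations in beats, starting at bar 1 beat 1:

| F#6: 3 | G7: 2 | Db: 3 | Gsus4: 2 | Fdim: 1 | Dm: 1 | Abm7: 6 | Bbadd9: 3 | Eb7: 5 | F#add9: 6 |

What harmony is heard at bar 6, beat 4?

Beat 4 of bar 6 is beat (6−1)×4 + 4 = 24 overall.
Running totals: F#6 ends at 3, G7 ends at 5, Db ends at 8, Gsus4 ends at 10, Fdim ends at 11, Dm ends at 12, Abm7 ends at 18, Bbadd9 ends at 21, Eb7 ends at 26.
Beat 24 falls within Eb7.

Eb7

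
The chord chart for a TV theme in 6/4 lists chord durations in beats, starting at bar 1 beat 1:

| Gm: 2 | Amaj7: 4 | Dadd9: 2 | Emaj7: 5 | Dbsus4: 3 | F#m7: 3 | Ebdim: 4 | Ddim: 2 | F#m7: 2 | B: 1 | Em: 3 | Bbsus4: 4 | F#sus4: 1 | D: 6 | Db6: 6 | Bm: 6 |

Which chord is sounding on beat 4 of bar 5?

Beat 4 of bar 5 is beat (5−1)×6 + 4 = 28 overall.
Running totals: Gm ends at 2, Amaj7 ends at 6, Dadd9 ends at 8, Emaj7 ends at 13, Dbsus4 ends at 16, F#m7 ends at 19, Ebdim ends at 23, Ddim ends at 25, F#m7 ends at 27, B ends at 28.
Beat 28 falls within B.

B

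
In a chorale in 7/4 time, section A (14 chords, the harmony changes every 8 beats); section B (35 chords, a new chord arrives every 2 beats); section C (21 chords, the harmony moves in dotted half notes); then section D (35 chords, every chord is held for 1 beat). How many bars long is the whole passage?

A: 14 × 8 = 112 beats = 16 bars.
B: 35 × 2 = 70 beats = 10 bars.
C: 21 × 3 = 63 beats = 9 bars.
D: 35 × 1 = 35 beats = 5 bars.
Total: 16 + 10 + 9 + 5 = 40 bars.

40 bars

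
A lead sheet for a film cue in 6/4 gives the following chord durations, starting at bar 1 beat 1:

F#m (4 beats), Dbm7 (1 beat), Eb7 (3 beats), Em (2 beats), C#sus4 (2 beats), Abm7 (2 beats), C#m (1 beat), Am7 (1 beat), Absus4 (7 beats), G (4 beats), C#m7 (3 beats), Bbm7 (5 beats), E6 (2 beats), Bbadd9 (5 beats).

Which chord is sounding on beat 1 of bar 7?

Beat 1 of bar 7 is beat (7−1)×6 + 1 = 37 overall.
Running totals: F#m ends at 4, Dbm7 ends at 5, Eb7 ends at 8, Em ends at 10, C#sus4 ends at 12, Abm7 ends at 14, C#m ends at 15, Am7 ends at 16, Absus4 ends at 23, G ends at 27, C#m7 ends at 30, Bbm7 ends at 35, E6 ends at 37.
Beat 37 falls within E6.

E6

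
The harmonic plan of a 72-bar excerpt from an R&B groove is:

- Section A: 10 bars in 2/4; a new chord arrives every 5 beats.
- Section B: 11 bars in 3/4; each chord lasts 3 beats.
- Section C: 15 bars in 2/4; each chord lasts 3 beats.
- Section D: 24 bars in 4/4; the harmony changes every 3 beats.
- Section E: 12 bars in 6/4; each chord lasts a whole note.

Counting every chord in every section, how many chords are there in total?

A has 20 beats and chords last 5 each, so 4 chords.
B has 33 beats and chords last 3 each, so 11 chords.
C has 30 beats and chords last 3 each, so 10 chords.
D has 96 beats and chords last 3 each, so 32 chords.
E has 72 beats and chords last 4 each, so 18 chords.
Total: 4 + 11 + 10 + 32 + 18 = 75.

75 chords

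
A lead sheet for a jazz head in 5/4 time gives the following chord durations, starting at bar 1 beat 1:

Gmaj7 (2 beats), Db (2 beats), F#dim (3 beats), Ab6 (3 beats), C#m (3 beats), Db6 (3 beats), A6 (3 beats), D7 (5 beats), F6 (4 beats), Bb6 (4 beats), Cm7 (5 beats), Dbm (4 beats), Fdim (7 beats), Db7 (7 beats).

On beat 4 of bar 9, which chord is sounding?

Fdim

Beat 4 of bar 9 is beat (9−1)×5 + 4 = 44 overall.
Running totals: Gmaj7 ends at 2, Db ends at 4, F#dim ends at 7, Ab6 ends at 10, C#m ends at 13, Db6 ends at 16, A6 ends at 19, D7 ends at 24, F6 ends at 28, Bb6 ends at 32, Cm7 ends at 37, Dbm ends at 41, Fdim ends at 48.
Beat 44 falls within Fdim.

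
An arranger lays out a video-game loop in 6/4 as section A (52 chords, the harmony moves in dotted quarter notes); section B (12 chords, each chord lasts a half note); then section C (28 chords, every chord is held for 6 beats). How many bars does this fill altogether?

A: 52 × 1.5 = 78 beats = 13 bars.
B: 12 × 2 = 24 beats = 4 bars.
C: 28 × 6 = 168 beats = 28 bars.
Total: 13 + 4 + 28 = 45 bars.

45 bars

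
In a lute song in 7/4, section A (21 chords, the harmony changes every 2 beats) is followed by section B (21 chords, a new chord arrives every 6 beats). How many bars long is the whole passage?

A: 21 × 2 = 42 beats = 6 bars.
B: 21 × 6 = 126 beats = 18 bars.
Total: 6 + 18 = 24 bars.

24 bars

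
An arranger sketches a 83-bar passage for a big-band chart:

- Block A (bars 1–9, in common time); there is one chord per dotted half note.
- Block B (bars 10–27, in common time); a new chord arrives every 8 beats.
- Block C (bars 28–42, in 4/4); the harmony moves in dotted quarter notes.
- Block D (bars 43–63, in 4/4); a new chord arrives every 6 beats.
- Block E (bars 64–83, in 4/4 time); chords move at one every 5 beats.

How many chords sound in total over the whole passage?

91 chords

A has 36 beats and chords last 3 each, so 12 chords.
B has 72 beats and chords last 8 each, so 9 chords.
C has 60 beats and chords last 1.5 each, so 40 chords.
D has 84 beats and chords last 6 each, so 14 chords.
E has 80 beats and chords last 5 each, so 16 chords.
Total: 12 + 9 + 40 + 14 + 16 = 91.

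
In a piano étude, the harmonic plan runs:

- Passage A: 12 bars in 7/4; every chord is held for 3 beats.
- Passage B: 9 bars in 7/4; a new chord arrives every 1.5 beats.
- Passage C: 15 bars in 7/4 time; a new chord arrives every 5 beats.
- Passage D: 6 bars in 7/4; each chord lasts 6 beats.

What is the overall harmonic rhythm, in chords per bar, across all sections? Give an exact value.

7/3 chords per bar

A: 12 × 7 = 84 beats ÷ 3 = 28 chords.
B: 9 × 7 = 63 beats ÷ 1.5 = 42 chords.
C: 15 × 7 = 105 beats ÷ 5 = 21 chords.
D: 6 × 7 = 42 beats ÷ 6 = 7 chords.
Overall: 98 chords over 42 bars → 98/42 = 7/3 chords per bar.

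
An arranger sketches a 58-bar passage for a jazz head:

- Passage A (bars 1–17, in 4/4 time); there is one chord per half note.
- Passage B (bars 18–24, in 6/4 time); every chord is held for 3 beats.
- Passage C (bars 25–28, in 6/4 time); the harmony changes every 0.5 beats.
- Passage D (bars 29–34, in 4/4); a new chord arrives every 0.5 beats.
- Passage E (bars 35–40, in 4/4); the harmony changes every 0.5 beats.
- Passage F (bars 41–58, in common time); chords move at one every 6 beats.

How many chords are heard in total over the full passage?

204 chords

A: 17 bars × 4 beats = 68 beats; 2 beats/chord → 34 chords.
B: 7 bars × 6 beats = 42 beats; 3 beats/chord → 14 chords.
C: 4 bars × 6 beats = 24 beats; 0.5 beats/chord → 48 chords.
D: 6 bars × 4 beats = 24 beats; 0.5 beats/chord → 48 chords.
E: 6 bars × 4 beats = 24 beats; 0.5 beats/chord → 48 chords.
F: 18 bars × 4 beats = 72 beats; 6 beats/chord → 12 chords.
Total: 34 + 14 + 48 + 48 + 48 + 12 = 204.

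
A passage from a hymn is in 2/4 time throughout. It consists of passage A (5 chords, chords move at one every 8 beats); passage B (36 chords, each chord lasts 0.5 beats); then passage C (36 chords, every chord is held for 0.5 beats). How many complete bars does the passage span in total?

A: 5 × 8 = 40 beats = 20 bars.
B: 36 × 0.5 = 18 beats = 9 bars.
C: 36 × 0.5 = 18 beats = 9 bars.
Total: 20 + 9 + 9 = 38 bars.

38 bars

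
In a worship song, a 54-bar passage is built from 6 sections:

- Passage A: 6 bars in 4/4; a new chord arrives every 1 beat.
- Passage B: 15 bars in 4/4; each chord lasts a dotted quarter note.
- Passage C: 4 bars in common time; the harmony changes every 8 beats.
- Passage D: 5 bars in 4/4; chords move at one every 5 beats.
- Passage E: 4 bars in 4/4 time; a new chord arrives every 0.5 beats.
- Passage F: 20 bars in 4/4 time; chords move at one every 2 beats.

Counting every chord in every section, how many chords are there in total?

142 chords

A: 6·4 = 24 beats, 24/1 = 24 chords.
B: 15·4 = 60 beats, 60/1.5 = 40 chords.
C: 4·4 = 16 beats, 16/8 = 2 chords.
D: 5·4 = 20 beats, 20/5 = 4 chords.
E: 4·4 = 16 beats, 16/0.5 = 32 chords.
F: 20·4 = 80 beats, 80/2 = 40 chords.
Total: 24 + 40 + 2 + 4 + 32 + 40 = 142.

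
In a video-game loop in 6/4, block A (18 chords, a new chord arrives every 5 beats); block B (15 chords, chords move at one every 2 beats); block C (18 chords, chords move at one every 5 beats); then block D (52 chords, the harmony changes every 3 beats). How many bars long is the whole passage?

61 bars

A: 18 × 5 = 90 beats = 15 bars.
B: 15 × 2 = 30 beats = 5 bars.
C: 18 × 5 = 90 beats = 15 bars.
D: 52 × 3 = 156 beats = 26 bars.
Total: 15 + 5 + 15 + 26 = 61 bars.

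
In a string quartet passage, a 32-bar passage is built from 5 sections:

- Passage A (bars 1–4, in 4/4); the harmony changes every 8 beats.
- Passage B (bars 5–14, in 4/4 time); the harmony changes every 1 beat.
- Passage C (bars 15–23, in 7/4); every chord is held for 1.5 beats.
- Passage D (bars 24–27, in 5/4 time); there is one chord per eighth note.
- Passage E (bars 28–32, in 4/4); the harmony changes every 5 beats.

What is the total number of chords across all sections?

A: 4 bars × 4 beats = 16 beats; 8 beats/chord → 2 chords.
B: 10 bars × 4 beats = 40 beats; 1 beat/chord → 40 chords.
C: 9 bars × 7 beats = 63 beats; 1.5 beats/chord → 42 chords.
D: 4 bars × 5 beats = 20 beats; 0.5 beats/chord → 40 chords.
E: 5 bars × 4 beats = 20 beats; 5 beats/chord → 4 chords.
Total: 2 + 40 + 42 + 40 + 4 = 128.

128 chords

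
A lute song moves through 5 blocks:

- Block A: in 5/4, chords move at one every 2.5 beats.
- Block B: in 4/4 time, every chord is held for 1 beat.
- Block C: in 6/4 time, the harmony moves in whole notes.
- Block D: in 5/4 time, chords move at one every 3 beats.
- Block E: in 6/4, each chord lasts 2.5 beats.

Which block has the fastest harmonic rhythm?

Block B

A: 5/2.5 = 2 chords/bar.
B: 4/1 = 4 chords/bar.
C: 6/4 = 1.5 chords/bar.
D: 5/3 = 5/3 chords/bar.
E: 6/2.5 = 2.4 chords/bar.
Fastest is B at 4 chords/bar.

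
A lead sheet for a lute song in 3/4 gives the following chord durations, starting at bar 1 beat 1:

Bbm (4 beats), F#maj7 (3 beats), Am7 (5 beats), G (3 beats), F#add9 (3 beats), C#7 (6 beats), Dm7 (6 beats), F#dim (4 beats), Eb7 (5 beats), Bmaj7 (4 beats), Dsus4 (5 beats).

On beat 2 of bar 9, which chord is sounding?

Dm7

Beat 2 of bar 9 is beat (9−1)×3 + 2 = 26 overall.
Running totals: Bbm ends at 4, F#maj7 ends at 7, Am7 ends at 12, G ends at 15, F#add9 ends at 18, C#7 ends at 24, Dm7 ends at 30.
Beat 26 falls within Dm7.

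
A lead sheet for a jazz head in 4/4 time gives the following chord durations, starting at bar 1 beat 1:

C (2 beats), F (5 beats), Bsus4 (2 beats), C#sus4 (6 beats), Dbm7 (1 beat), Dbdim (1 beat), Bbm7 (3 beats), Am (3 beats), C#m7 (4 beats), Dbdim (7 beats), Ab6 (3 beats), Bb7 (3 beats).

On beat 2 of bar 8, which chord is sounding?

Dbdim

Beat 2 of bar 8 is beat (8−1)×4 + 2 = 30 overall.
Running totals: C ends at 2, F ends at 7, Bsus4 ends at 9, C#sus4 ends at 15, Dbm7 ends at 16, Dbdim ends at 17, Bbm7 ends at 20, Am ends at 23, C#m7 ends at 27, Dbdim ends at 34.
Beat 30 falls within Dbdim.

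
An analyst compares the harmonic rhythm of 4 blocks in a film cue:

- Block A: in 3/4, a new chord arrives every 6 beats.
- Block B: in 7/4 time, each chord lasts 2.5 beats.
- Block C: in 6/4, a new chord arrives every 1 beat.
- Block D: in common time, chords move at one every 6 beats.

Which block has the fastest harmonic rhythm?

A: 3 beats/bar ÷ 6 beats/chord = 0.5 chords/bar.
B: 7 beats/bar ÷ 2.5 beats/chord = 2.8 chords/bar.
C: 6 beats/bar ÷ 1 beat/chord = 6 chords/bar.
D: 4 beats/bar ÷ 6 beats/chord = 2/3 chords/bar.
Fastest is C at 6 chords/bar.

Block C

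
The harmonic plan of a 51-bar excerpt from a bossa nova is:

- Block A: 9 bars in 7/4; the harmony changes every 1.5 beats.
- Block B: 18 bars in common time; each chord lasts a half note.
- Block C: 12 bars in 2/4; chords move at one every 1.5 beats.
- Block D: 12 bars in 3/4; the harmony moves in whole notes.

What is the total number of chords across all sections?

103 chords

A has 63 beats and chords last 1.5 each, so 42 chords.
B has 72 beats and chords last 2 each, so 36 chords.
C has 24 beats and chords last 1.5 each, so 16 chords.
D has 36 beats and chords last 4 each, so 9 chords.
Total: 42 + 36 + 16 + 9 = 103.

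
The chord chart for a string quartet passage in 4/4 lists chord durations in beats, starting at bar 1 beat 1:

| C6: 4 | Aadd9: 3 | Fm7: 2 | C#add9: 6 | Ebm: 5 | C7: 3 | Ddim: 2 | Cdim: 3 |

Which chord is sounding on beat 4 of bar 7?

Cdim

Beat 4 of bar 7 is beat (7−1)×4 + 4 = 28 overall.
Running totals: C6 ends at 4, Aadd9 ends at 7, Fm7 ends at 9, C#add9 ends at 15, Ebm ends at 20, C7 ends at 23, Ddim ends at 25, Cdim ends at 28.
Beat 28 falls within Cdim.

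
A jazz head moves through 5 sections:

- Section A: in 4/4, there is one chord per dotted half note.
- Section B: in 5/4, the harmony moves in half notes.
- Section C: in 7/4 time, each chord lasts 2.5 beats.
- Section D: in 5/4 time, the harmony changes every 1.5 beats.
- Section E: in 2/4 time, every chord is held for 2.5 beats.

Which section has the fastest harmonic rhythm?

Section D

A: each chord is 3 beats in 4/4, so 4/3 per bar.
B: each chord is 2 beats in 5/4, so 2.5 per bar.
C: each chord is 2.5 beats in 7/4, so 2.8 per bar.
D: each chord is 1.5 beats in 5/4, so 10/3 per bar.
E: each chord is 2.5 beats in 2/4, so 0.8 per bar.
Fastest is D at 10/3 chords/bar.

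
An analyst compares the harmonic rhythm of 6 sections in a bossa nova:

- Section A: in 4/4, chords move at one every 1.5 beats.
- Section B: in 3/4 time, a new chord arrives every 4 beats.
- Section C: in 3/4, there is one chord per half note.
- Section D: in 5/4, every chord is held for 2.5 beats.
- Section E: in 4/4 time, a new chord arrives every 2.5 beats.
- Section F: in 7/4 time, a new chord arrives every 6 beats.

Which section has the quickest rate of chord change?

A: 4/1.5 = 8/3 chords/bar.
B: 3/4 = 0.75 chords/bar.
C: 3/2 = 1.5 chords/bar.
D: 5/2.5 = 2 chords/bar.
E: 4/2.5 = 1.6 chords/bar.
F: 7/6 = 7/6 chords/bar.
Fastest is A at 8/3 chords/bar.

Section A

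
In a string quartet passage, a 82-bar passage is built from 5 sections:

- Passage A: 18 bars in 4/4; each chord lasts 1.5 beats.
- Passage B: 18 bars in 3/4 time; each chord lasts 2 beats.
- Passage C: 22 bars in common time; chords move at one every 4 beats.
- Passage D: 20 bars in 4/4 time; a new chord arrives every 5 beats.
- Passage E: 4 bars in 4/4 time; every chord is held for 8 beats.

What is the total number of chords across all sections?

A: 18·4 = 72 beats, 72/1.5 = 48 chords.
B: 18·3 = 54 beats, 54/2 = 27 chords.
C: 22·4 = 88 beats, 88/4 = 22 chords.
D: 20·4 = 80 beats, 80/5 = 16 chords.
E: 4·4 = 16 beats, 16/8 = 2 chords.
Total: 48 + 27 + 22 + 16 + 2 = 115.

115 chords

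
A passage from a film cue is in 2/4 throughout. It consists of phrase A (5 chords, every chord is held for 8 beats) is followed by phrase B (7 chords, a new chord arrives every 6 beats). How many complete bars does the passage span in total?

A: 5 × 8 = 40 beats = 20 bars.
B: 7 × 6 = 42 beats = 21 bars.
Total: 20 + 21 = 41 bars.

41 bars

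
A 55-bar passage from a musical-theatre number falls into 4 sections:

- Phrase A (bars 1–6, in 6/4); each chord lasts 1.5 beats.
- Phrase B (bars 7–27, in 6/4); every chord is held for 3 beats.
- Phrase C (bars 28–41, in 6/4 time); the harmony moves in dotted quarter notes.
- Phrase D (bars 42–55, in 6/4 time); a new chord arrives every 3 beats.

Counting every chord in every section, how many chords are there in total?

A has 36 beats and chords last 1.5 each, so 24 chords.
B has 126 beats and chords last 3 each, so 42 chords.
C has 84 beats and chords last 1.5 each, so 56 chords.
D has 84 beats and chords last 3 each, so 28 chords.
Total: 24 + 42 + 56 + 28 = 150.

150 chords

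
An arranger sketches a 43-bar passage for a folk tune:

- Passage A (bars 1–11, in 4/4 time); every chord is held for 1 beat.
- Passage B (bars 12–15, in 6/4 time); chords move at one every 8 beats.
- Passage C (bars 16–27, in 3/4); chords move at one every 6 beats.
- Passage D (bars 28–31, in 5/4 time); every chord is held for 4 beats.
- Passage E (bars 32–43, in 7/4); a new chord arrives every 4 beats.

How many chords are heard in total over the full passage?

A has 44 beats and chords last 1 each, so 44 chords.
B has 24 beats and chords last 8 each, so 3 chords.
C has 36 beats and chords last 6 each, so 6 chords.
D has 20 beats and chords last 4 each, so 5 chords.
E has 84 beats and chords last 4 each, so 21 chords.
Total: 44 + 3 + 6 + 5 + 21 = 79.

79 chords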